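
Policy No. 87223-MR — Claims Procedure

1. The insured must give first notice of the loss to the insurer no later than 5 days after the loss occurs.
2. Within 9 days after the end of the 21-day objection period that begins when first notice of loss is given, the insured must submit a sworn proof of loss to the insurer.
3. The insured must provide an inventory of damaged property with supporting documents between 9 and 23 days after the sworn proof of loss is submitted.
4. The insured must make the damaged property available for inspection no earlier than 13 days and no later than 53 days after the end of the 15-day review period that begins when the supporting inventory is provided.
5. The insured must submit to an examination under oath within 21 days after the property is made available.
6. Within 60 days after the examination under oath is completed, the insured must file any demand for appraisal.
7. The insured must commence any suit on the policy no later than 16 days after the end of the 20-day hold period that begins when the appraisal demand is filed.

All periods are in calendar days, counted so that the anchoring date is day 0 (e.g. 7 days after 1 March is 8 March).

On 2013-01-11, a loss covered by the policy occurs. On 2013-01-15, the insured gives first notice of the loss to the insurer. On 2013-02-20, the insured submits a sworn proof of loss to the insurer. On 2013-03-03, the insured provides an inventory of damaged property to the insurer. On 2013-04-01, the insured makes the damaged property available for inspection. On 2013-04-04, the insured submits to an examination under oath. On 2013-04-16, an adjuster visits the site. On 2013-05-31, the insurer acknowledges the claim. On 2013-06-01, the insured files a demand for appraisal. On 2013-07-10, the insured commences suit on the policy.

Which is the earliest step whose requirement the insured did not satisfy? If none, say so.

Step 2

(1) due by 2013-01-11 + 5 days = 2013-01-16; done 2013-01-15 — timely.
(2) due by 2013-02-05 + 9 days = 2013-02-14; 2013-02-20 misses that deadline by 6 days.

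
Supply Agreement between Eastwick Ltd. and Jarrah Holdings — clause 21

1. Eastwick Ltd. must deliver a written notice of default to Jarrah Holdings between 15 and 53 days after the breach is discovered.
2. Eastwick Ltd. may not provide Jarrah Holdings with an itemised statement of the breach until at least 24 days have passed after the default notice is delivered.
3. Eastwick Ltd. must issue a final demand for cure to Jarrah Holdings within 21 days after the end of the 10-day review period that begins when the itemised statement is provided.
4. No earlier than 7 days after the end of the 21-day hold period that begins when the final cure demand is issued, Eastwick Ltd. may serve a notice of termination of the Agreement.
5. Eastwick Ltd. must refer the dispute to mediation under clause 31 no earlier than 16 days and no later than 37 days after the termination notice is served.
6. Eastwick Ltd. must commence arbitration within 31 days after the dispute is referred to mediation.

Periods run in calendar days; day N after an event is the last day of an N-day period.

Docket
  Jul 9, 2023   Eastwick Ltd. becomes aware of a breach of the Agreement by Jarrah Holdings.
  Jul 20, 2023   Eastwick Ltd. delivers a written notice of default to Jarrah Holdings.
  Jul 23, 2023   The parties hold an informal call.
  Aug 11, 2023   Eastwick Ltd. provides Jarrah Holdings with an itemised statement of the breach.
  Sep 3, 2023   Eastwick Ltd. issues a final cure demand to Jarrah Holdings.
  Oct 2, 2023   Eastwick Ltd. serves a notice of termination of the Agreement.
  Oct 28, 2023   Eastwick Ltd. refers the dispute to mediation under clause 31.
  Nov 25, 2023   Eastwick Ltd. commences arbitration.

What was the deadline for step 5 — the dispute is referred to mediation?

Nov 8, 2023

Step 5 runs from Oct 2, 2023, when the termination notice is served. The window is 16–37 days after Oct 2, 2023; it closes on Nov 8, 2023.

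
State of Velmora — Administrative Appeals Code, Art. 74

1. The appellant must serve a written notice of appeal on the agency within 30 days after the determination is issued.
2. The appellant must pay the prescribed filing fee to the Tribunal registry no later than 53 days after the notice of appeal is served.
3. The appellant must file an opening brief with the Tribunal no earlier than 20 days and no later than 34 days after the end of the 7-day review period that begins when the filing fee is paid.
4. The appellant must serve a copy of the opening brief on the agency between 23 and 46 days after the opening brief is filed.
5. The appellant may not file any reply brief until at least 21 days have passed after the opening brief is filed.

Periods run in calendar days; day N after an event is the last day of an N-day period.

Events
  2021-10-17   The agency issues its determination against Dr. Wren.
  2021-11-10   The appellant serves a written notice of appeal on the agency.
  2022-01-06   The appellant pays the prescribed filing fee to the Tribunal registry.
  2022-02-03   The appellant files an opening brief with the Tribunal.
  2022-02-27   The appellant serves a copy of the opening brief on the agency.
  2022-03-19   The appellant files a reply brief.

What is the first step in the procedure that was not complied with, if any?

Step 2

Step 1 — counting 30 days from 2021-10-17 (when the determination is issued) gives a deadline of 2021-11-16; 2021-11-10 is within that limit.
Step 2 — counting 53 days from 2021-11-10 (when the notice of appeal is served) gives a deadline of 2022-01-02; 2022-01-06 misses that deadline by 4 days.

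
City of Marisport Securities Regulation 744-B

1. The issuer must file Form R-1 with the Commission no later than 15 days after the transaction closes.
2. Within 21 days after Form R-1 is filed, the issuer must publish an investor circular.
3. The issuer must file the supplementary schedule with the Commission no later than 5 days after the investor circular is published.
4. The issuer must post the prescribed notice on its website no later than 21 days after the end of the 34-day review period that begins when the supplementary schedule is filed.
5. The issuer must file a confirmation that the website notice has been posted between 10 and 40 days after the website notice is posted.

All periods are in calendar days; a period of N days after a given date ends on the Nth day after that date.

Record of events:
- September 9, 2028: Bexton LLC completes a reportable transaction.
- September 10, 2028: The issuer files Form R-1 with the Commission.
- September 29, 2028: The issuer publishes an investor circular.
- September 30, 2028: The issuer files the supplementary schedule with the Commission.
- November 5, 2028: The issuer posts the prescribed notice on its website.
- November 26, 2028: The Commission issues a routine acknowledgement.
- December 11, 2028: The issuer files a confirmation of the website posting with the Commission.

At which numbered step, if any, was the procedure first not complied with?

Step 1: 15 days after September 9, 2028 (when the transaction closes) is September 24, 2028; done September 10, 2028 — timely.
Step 2: 21 days after September 10, 2028 (when Form R-1 is filed) is October 1, 2028; September 29, 2028 is within that limit.
Step 3: 5 days after September 29, 2028 (when the investor circular is published) is October 4, 2028; completed September 30, 2028, before the deadline.
Step 4: 21 days after November 3, 2028 (end of the 34-day review period, which began when the supplementary schedule is filed on September 30, 2028) is November 24, 2028; completed November 5, 2028, before the deadline.
Step 5: the window is 10–40 days after November 5, 2028 (when the website notice is posted), so November 15, 2028 through December 15, 2028; done December 11, 2028 — within the window.

None — every step was satisfied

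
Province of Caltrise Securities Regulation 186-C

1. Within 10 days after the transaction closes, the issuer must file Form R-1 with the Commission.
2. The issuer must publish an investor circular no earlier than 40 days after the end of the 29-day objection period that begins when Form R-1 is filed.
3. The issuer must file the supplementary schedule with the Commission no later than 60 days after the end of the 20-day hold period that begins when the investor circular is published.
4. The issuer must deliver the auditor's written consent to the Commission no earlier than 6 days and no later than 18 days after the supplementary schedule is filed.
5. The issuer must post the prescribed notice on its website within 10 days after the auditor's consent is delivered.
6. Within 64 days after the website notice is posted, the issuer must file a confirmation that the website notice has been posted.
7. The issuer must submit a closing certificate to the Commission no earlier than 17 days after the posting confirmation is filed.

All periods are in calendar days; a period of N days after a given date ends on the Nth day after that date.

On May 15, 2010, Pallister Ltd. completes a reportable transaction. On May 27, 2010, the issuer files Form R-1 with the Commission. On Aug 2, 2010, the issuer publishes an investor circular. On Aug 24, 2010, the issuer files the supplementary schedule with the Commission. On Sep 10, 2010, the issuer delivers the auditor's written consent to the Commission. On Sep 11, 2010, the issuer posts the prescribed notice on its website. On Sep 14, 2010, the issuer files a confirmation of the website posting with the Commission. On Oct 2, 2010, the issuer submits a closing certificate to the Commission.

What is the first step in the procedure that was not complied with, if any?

Step 1: 10 days after May 15, 2010 (when the transaction closes) is May 25, 2010; May 27, 2010 misses that deadline by 2 days.
No need to go further; step 1 was not satisfied.

Step 1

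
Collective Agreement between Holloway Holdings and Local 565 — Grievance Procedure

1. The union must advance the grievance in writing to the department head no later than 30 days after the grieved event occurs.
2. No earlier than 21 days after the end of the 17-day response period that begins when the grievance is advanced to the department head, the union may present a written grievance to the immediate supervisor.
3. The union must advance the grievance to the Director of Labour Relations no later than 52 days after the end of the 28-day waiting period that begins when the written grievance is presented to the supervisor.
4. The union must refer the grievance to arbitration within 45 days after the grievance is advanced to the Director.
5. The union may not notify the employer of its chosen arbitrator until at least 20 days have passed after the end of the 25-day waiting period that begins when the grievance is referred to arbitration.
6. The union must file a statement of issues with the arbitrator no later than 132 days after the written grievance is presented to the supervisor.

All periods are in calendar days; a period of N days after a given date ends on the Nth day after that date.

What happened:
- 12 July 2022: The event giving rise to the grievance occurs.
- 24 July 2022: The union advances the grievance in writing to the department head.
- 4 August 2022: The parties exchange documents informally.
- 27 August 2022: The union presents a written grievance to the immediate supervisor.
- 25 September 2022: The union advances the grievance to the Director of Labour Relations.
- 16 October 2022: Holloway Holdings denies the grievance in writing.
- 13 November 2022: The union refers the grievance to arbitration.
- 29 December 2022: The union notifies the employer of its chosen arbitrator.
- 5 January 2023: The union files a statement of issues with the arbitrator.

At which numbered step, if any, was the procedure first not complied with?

(1) due by 12 July 2022 + 30 days = 11 August 2022; 24 July 2022 is within that limit.
(2) permitted from 10 August 2022 + 21 days = 31 August 2022 onward; done 27 August 2022 — 4 days too early.

Step 2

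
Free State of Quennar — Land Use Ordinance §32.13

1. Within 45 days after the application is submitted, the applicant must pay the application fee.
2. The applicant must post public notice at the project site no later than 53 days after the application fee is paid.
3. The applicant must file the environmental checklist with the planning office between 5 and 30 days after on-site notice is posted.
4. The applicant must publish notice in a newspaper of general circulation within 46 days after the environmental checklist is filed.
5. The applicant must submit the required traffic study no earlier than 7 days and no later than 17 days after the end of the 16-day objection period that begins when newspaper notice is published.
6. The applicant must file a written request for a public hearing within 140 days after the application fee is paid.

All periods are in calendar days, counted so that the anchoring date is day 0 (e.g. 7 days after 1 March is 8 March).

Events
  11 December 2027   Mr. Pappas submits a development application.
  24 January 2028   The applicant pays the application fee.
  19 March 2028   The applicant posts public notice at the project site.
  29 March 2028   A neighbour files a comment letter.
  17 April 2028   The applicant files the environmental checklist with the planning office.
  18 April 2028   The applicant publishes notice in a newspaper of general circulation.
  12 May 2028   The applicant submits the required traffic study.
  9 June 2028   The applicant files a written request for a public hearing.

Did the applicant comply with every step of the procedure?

No

Step 1: 45 days after 11 December 2027 (when the application is submitted) is 25 January 2028; done 24 January 2028 — timely.
Step 2: 53 days after 24 January 2028 (when the application fee is paid) is 17 March 2028; 19 March 2028 misses that deadline by 2 days.
Later steps need not be reached.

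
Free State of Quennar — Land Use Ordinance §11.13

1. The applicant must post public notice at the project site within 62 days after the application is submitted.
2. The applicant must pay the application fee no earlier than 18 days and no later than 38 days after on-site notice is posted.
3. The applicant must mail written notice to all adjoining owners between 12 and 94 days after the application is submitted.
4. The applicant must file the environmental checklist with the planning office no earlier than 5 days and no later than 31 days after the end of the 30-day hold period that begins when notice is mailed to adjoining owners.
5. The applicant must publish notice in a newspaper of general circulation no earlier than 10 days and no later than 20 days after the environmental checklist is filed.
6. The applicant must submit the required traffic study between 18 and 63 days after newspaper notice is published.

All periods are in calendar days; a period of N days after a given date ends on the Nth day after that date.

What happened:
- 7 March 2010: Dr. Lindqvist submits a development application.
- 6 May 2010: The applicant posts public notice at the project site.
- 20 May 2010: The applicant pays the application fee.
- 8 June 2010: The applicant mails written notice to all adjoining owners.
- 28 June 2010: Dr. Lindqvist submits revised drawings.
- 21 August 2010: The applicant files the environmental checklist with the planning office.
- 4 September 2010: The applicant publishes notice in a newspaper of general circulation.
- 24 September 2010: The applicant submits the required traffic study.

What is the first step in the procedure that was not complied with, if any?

(1) due by 7 March 2010 + 62 days = 8 May 2010; 6 May 2010 is within that limit.
(2) the permitted window runs from 6 May 2010 + 18 = 24 May 2010 to 6 May 2010 + 38 = 13 June 2010; 20 May 2010 is 4 days too early.
That is the first point of non-compliance.

Step 2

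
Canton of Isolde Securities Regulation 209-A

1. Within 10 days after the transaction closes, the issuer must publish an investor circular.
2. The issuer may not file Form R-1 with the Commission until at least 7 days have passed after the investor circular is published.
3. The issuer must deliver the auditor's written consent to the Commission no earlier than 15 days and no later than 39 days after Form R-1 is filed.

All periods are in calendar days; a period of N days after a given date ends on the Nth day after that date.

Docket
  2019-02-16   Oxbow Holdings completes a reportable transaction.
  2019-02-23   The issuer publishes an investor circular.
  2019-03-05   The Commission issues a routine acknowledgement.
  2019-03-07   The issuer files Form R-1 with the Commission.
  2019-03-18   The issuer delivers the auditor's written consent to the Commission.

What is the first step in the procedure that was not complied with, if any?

Step 3

Step 1 — counting 10 days from 2019-02-16 (when the transaction closes) gives a deadline of 2019-02-26; done 2019-02-23 — timely.
Step 2 — must wait 7 days from 2019-02-23 (when the investor circular is published), so not before 2019-03-02; 2019-03-07 is on or after that date.
Step 3 — 15 and 39 days from 2019-03-07 (when Form R-1 is filed) are 2019-03-22 and 2019-04-15 respectively; done 2019-03-18 — 4 days before the window opened.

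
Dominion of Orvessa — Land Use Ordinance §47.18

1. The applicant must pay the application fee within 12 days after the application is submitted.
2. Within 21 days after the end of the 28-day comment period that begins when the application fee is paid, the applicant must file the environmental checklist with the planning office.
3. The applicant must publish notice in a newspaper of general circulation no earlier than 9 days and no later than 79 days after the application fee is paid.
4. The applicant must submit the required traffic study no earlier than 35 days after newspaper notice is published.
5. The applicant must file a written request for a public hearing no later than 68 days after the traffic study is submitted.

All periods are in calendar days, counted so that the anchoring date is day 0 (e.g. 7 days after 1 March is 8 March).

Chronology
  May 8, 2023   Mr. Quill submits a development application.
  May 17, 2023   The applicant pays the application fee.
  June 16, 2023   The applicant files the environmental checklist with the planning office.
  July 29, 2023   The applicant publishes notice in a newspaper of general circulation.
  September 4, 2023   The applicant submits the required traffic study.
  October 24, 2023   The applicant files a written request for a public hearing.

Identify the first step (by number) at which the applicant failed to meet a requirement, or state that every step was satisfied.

Step 1 — counting 12 days from May 8, 2023 (when the application is submitted) gives a deadline of May 20, 2023; May 17, 2023 is within that limit.
Step 2 — counting 21 days from June 14, 2023 (end of the 28-day comment period, which began when the application fee is paid on May 17, 2023) gives a deadline of July 5, 2023; June 16, 2023 is within that limit.
Step 3 — 9 and 79 days from May 17, 2023 (when the application fee is paid) are May 26, 2023 and August 4, 2023 respectively; July 29, 2023 falls inside that range.
Step 4 — must wait 35 days from July 29, 2023 (when newspaper notice is published), so not before September 2, 2023; done September 4, 2023, after the minimum wait.
Step 5 — counting 68 days from September 4, 2023 (when the traffic study is submitted) gives a deadline of November 11, 2023; done October 24, 2023 — timely.

None — every step was satisfied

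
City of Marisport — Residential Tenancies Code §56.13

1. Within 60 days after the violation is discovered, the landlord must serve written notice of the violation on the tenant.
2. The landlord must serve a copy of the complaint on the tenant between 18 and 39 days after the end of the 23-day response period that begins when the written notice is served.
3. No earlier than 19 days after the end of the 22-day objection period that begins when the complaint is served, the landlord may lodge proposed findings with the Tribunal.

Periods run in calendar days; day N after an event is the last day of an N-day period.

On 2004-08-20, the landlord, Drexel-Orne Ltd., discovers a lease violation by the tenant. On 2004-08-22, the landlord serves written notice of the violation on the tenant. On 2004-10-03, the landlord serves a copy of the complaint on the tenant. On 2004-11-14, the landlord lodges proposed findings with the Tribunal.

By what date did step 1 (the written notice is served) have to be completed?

2004-10-19

Step 1 runs from 2004-08-20, when the violation is discovered. 60 days after 2004-08-20 is 2004-10-19.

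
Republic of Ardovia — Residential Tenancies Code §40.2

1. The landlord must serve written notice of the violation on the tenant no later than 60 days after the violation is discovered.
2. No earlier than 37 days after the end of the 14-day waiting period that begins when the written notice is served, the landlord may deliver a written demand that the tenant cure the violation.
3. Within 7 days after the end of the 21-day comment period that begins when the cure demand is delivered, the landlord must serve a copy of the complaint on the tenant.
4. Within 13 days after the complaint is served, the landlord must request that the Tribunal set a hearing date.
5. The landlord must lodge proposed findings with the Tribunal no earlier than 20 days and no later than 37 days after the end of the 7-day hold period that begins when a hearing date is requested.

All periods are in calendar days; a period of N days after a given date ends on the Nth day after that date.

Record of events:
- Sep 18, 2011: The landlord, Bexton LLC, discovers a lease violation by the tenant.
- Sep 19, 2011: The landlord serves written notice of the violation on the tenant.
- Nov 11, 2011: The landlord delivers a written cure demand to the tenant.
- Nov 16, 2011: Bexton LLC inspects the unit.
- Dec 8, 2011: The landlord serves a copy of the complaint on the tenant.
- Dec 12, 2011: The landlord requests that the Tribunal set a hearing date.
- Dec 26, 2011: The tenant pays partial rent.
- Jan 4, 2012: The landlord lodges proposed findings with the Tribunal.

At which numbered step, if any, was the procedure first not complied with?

Step 5

Step 1 — counting 60 days from Sep 18, 2011 (when the violation is discovered) gives a deadline of Nov 17, 2011; Sep 19, 2011 is within that limit.
Step 2 — must wait 37 days from Oct 3, 2011 (end of the 14-day waiting period, which began when the written notice is served on Sep 19, 2011), so not before Nov 9, 2011; done Nov 11, 2011 — permitted.
Step 3 — counting 7 days from Dec 2, 2011 (end of the 21-day comment period, which began when the cure demand is delivered on Nov 11, 2011) gives a deadline of Dec 9, 2011; done Dec 8, 2011 — timely.
Step 4 — counting 13 days from Dec 8, 2011 (when the complaint is served) gives a deadline of Dec 21, 2011; Dec 12, 2011 is within that limit.
Step 5 — 20 and 37 days from Dec 19, 2011 (end of the 7-day hold period, which began when a hearing date is requested on Dec 12, 2011) are Jan 8, 2012 and Jan 25, 2012 respectively; Jan 4, 2012 is 4 days too early.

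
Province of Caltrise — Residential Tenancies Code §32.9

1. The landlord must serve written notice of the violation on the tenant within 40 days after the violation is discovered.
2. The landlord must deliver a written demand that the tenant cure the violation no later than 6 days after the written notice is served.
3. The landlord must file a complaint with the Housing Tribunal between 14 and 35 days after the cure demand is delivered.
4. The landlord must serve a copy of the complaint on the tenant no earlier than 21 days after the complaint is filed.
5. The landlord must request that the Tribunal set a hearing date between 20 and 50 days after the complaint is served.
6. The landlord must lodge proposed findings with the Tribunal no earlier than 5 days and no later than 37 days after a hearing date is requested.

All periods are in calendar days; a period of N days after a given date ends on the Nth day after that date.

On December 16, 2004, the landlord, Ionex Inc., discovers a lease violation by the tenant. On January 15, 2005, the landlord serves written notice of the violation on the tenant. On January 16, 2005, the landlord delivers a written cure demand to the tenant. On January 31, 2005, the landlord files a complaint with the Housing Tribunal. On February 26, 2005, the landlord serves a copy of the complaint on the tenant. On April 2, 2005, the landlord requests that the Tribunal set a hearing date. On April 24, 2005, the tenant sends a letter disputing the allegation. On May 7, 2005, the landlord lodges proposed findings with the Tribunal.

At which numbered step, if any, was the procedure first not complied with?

Step 1 — counting 40 days from December 16, 2004 (when the violation is discovered) gives a deadline of January 25, 2005; January 15, 2005 is within that limit.
Step 2 — counting 6 days from January 15, 2005 (when the written notice is served) gives a deadline of January 21, 2005; completed January 16, 2005, before the deadline.
Step 3 — 14 and 35 days from January 16, 2005 (when the cure demand is delivered) are January 30, 2005 and February 20, 2005 respectively; January 31, 2005 falls inside that range.
Step 4 — must wait 21 days from January 31, 2005 (when the complaint is filed), so not before February 21, 2005; done February 26, 2005, after the minimum wait.
Step 5 — 20 and 50 days from February 26, 2005 (when the complaint is served) are March 18, 2005 and April 17, 2005 respectively; done April 2, 2005 — within the window.
Step 6 — 5 and 37 days from April 2, 2005 (when a hearing date is requested) are April 7, 2005 and May 9, 2005 respectively; May 7, 2005 falls inside that range.

None — every step was satisfied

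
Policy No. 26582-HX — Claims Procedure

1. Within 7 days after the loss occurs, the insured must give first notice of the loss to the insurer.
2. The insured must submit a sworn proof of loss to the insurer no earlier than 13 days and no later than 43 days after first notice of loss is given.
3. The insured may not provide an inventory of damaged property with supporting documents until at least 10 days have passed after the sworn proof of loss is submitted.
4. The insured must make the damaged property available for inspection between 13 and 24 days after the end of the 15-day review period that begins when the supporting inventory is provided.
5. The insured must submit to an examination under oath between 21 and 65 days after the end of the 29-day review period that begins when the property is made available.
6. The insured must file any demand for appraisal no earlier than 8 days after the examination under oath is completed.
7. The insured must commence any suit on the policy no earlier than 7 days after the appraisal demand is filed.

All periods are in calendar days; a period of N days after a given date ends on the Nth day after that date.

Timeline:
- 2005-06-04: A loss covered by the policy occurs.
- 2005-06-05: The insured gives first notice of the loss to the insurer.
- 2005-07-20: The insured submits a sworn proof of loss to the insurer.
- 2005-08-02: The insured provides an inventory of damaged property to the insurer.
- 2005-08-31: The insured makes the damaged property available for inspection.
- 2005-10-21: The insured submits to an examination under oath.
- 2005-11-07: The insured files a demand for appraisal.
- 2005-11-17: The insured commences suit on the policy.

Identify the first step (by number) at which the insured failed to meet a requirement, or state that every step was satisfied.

Step 2

Step 1 — counting 7 days from 2005-06-04 (when the loss occurs) gives a deadline of 2005-06-11; done 2005-06-05 — timely.
Step 2 — 13 and 43 days from 2005-06-05 (when first notice of loss is given) are 2005-06-18 and 2005-07-18 respectively; 2005-07-20 is 2 days past the end of the window.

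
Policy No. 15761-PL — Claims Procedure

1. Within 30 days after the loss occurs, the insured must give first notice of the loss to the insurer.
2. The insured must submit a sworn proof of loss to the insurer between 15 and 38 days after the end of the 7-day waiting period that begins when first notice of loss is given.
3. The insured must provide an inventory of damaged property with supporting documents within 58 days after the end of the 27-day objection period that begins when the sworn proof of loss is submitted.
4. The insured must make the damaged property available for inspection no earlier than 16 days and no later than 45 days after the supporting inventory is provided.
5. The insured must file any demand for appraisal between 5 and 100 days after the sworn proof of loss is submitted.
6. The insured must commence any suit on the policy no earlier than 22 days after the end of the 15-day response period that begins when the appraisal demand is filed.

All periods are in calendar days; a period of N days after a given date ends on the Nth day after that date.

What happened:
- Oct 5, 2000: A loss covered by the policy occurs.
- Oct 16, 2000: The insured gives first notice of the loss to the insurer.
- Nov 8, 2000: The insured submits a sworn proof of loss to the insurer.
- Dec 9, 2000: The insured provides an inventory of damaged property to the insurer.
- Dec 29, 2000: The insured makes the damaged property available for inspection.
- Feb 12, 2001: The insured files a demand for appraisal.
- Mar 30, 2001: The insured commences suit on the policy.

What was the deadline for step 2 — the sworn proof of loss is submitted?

Nov 30, 2000

First notice of loss is given on Oct 16, 2000; the 7-day waiting period therefore ends Oct 23, 2000, and step 2 runs from that date. The window is 15–38 days after Oct 23, 2000; it closes on Nov 30, 2000.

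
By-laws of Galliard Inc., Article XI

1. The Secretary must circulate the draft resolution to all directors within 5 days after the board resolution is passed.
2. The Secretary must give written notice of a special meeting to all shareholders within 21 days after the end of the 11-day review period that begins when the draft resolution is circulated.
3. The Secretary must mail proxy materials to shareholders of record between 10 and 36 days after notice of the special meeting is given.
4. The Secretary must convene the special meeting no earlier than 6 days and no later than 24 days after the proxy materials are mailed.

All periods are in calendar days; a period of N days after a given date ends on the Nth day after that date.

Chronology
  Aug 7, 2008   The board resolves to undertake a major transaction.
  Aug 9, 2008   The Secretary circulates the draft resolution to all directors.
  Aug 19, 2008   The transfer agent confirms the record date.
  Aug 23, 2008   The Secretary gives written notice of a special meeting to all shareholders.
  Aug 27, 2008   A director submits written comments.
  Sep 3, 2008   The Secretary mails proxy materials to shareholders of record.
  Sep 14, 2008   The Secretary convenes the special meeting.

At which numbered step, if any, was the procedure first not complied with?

None — every step was satisfied

Step 1: 5 days after Aug 7, 2008 (when the board resolution is passed) is Aug 12, 2008; done Aug 9, 2008 — timely.
Step 2: 21 days after Aug 20, 2008 (end of the 11-day review period, which began when the draft resolution is circulated on Aug 9, 2008) is Sep 10, 2008; completed Aug 23, 2008, before the deadline.
Step 3: the window is 10–36 days after Aug 23, 2008 (when notice of the special meeting is given), so Sep 2, 2008 through Sep 28, 2008; done Sep 3, 2008 — within the window.
Step 4: the window is 6–24 days after Sep 3, 2008 (when the proxy materials are mailed), so Sep 9, 2008 through Sep 27, 2008; Sep 14, 2008 falls inside that range.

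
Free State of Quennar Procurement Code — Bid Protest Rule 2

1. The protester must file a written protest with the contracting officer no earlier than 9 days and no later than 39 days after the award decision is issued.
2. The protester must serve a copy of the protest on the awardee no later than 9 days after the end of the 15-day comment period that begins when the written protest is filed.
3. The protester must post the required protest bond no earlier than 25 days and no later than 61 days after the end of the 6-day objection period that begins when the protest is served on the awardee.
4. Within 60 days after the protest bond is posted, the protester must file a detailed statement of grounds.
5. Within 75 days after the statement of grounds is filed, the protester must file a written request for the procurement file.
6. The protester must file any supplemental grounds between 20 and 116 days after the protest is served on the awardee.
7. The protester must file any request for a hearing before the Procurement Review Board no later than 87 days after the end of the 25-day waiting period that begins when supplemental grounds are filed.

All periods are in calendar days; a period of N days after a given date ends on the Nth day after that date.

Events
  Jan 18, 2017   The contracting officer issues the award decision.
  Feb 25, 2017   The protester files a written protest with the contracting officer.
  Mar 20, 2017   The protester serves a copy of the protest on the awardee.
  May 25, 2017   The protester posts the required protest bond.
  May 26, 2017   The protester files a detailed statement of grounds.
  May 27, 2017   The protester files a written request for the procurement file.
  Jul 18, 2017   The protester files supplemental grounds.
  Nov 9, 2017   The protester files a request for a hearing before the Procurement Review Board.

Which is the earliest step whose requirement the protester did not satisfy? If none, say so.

Step 6

(1) the permitted window runs from Jan 18, 2017 + 9 = Jan 27, 2017 to Jan 18, 2017 + 39 = Feb 26, 2017; done Feb 25, 2017 — within the window.
(2) due by Mar 12, 2017 + 9 days = Mar 21, 2017; done Mar 20, 2017 — timely.
(3) the permitted window runs from Mar 26, 2017 + 25 = Apr 20, 2017 to Mar 26, 2017 + 61 = May 26, 2017; done May 25, 2017, which is between those dates.
(4) due by May 25, 2017 + 60 days = Jul 24, 2017; done May 26, 2017 — timely.
(5) due by May 26, 2017 + 75 days = Aug 9, 2017; done May 27, 2017 — timely.
(6) the permitted window runs from Mar 20, 2017 + 20 = Apr 9, 2017 to Mar 20, 2017 + 116 = Jul 14, 2017; Jul 18, 2017 is 4 days past the end of the window.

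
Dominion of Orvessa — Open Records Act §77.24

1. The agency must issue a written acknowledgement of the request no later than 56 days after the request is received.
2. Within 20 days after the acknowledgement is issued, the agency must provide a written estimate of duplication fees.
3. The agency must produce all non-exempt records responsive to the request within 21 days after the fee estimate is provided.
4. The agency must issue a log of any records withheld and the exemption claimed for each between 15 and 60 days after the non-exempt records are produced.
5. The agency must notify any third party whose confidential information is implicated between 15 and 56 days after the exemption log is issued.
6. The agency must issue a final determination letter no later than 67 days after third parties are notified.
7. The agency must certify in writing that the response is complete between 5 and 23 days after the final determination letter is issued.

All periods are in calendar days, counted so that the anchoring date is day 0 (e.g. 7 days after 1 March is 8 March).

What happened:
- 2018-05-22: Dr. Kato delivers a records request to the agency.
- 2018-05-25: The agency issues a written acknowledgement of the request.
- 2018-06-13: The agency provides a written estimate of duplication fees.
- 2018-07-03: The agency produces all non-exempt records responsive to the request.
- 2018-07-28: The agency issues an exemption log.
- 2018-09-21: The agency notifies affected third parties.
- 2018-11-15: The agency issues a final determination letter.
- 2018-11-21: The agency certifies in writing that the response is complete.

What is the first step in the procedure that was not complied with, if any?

None — every step was satisfied

Step 1 — counting 56 days from 2018-05-22 (when the request is received) gives a deadline of 2018-07-17; 2018-05-25 is within that limit.
Step 2 — counting 20 days from 2018-05-25 (when the acknowledgement is issued) gives a deadline of 2018-06-14; done 2018-06-13 — timely.
Step 3 — counting 21 days from 2018-06-13 (when the fee estimate is provided) gives a deadline of 2018-07-04; done 2018-07-03 — timely.
Step 4 — 15 and 60 days from 2018-07-03 (when the non-exempt records are produced) are 2018-07-18 and 2018-09-01 respectively; done 2018-07-28 — within the window.
Step 5 — 15 and 56 days from 2018-07-28 (when the exemption log is issued) are 2018-08-12 and 2018-09-22 respectively; 2018-09-21 falls inside that range.
Step 6 — counting 67 days from 2018-09-21 (when third parties are notified) gives a deadline of 2018-11-27; done 2018-11-15 — timely.
Step 7 — 5 and 23 days from 2018-11-15 (when the final determination letter is issued) are 2018-11-20 and 2018-12-08 respectively; done 2018-11-21 — within the window.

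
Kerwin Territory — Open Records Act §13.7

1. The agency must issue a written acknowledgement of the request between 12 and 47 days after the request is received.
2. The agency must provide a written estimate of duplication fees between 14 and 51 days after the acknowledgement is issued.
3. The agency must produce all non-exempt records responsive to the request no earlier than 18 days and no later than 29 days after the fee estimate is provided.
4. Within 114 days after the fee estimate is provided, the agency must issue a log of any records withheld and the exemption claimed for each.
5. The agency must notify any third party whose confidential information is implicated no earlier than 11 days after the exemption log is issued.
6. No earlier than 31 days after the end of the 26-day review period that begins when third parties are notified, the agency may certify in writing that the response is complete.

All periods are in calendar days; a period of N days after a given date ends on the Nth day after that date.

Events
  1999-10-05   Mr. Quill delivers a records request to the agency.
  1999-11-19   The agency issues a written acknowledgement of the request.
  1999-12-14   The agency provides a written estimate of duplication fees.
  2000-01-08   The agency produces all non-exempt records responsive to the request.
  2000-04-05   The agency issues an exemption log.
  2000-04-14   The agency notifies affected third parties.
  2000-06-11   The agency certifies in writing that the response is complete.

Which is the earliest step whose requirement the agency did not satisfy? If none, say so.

Step 5

Step 1 — 12 and 47 days from 1999-10-05 (when the request is received) are 1999-10-17 and 1999-11-21 respectively; done 1999-11-19, which is between those dates.
Step 2 — 14 and 51 days from 1999-11-19 (when the acknowledgement is issued) are 1999-12-03 and 2000-01-09 respectively; done 1999-12-14 — within the window.
Step 3 — 18 and 29 days from 1999-12-14 (when the fee estimate is provided) are 2000-01-01 and 2000-01-12 respectively; done 2000-01-08 — within the window.
Step 4 — counting 114 days from 1999-12-14 (when the fee estimate is provided) gives a deadline of 2000-04-06; completed 2000-04-05, before the deadline.
Step 5 — must wait 11 days from 2000-04-05 (when the exemption log is issued), so not before 2000-04-16; done 2000-04-14 — 2 days too early.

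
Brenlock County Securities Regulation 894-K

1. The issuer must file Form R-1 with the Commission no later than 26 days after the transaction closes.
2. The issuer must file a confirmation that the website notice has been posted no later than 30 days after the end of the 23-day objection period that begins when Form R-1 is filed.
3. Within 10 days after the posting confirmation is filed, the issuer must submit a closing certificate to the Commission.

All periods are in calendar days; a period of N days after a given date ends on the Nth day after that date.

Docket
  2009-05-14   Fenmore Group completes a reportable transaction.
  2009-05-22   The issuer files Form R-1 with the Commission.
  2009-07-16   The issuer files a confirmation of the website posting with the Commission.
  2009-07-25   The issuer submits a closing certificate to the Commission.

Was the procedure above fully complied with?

No

Step 1: 26 days after 2009-05-14 (when the transaction closes) is 2009-06-09; done 2009-05-22 — timely.
Step 2: 30 days after 2009-06-14 (end of the 23-day objection period, which began when Form R-1 is filed on 2009-05-22) is 2009-07-14; 2009-07-16 misses that deadline by 2 days.
No need to go further; step 2 was not satisfied.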